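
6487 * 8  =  51896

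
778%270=238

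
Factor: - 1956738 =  -2^1*3^1 * 7^1 *46589^1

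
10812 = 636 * 17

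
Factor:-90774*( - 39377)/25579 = 2^1  *  3^3*13^2*41^2 * 233^1*25579^( - 1) = 3574407798/25579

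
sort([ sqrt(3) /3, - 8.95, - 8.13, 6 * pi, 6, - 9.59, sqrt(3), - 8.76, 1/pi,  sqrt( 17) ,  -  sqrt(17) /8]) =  [-9.59, - 8.95, - 8.76, - 8.13, - sqrt(17 ) /8,1/pi,sqrt(3) /3,sqrt( 3), sqrt( 17),6 , 6*pi]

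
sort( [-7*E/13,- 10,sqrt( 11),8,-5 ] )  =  [ -10 , - 5, - 7*E/13, sqrt( 11 ),  8 ]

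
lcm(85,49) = 4165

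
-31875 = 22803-54678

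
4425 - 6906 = -2481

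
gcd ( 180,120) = 60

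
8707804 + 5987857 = 14695661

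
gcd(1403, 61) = 61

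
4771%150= 121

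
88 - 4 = 84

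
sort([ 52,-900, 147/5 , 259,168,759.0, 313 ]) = [ - 900, 147/5, 52, 168,  259,313, 759.0]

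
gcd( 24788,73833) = 1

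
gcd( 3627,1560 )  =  39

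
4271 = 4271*1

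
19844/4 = 4961 = 4961.00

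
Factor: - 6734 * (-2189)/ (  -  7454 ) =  - 7^1*11^1*13^1*37^1*199^1 * 3727^ ( - 1) = - 7370363/3727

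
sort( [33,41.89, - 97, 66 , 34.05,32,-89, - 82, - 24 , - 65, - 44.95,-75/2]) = [ - 97 , - 89, - 82,  -  65, - 44.95, - 75/2, - 24,32,  33, 34.05, 41.89,66]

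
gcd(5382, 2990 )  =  598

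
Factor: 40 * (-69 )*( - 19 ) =2^3*3^1*5^1  *19^1*23^1=52440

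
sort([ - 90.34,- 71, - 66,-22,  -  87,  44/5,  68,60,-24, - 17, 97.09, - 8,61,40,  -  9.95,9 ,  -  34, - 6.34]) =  [-90.34, - 87, - 71, - 66, - 34,-24, - 22,-17, - 9.95, - 8, -6.34,44/5,9,40,60, 61,68,97.09 ] 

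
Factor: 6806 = 2^1*41^1*83^1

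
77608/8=9701  =  9701.00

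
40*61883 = 2475320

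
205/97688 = 205/97688 = 0.00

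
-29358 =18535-47893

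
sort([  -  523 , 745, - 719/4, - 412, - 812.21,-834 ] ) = [ - 834, - 812.21,  -  523,  -  412, - 719/4,745]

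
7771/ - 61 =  - 128 + 37/61 = - 127.39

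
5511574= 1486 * 3709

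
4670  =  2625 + 2045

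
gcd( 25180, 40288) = 5036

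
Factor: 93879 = 3^4*19^1*61^1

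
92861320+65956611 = 158817931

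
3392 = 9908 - 6516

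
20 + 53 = 73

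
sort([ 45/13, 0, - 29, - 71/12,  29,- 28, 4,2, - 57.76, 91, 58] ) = [ - 57.76 ,-29, - 28, - 71/12, 0,2, 45/13,4, 29, 58, 91 ]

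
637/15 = 637/15=42.47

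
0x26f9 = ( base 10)9977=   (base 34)8LF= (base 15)2e52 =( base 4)2123321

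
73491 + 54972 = 128463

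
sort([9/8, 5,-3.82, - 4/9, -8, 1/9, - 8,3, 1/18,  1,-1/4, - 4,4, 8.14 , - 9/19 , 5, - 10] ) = [-10, - 8 , - 8,-4, - 3.82, - 9/19, -4/9, - 1/4, 1/18, 1/9, 1, 9/8, 3,4 , 5, 5, 8.14 ]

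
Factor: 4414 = 2^1*2207^1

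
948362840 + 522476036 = 1470838876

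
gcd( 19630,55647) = 1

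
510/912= 85/152 = 0.56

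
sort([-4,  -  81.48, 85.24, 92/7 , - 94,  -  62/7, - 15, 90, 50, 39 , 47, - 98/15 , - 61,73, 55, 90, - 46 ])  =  [ - 94, - 81.48, - 61, - 46 , - 15 , - 62/7, - 98/15,-4, 92/7, 39, 47,50, 55, 73, 85.24,90, 90 ]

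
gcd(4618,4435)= 1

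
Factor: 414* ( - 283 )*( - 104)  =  2^4*3^2*13^1 * 23^1*283^1 = 12184848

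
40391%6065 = 4001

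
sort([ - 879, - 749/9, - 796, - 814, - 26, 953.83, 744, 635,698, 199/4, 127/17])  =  [-879, - 814, - 796, - 749/9, - 26,127/17,199/4, 635, 698,744, 953.83] 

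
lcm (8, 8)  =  8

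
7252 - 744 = 6508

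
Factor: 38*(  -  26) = -988 = - 2^2*13^1*19^1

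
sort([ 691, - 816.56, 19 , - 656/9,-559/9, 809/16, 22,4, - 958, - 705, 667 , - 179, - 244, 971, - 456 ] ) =[-958,  -  816.56, - 705 ,-456, - 244,-179, - 656/9,-559/9, 4, 19, 22,  809/16,667, 691, 971 ] 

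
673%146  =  89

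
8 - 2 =6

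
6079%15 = 4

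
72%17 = 4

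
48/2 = 24 = 24.00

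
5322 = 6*887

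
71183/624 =114 + 47/624   =  114.08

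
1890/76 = 945/38 = 24.87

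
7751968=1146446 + 6605522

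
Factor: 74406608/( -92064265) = -2^4*5^( - 1)*17^( - 1 )*31^( - 1)*173^1*26881^1 * 34939^( - 1 ) 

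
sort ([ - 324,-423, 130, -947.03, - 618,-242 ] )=[ - 947.03, - 618,-423,- 324,-242, 130 ] 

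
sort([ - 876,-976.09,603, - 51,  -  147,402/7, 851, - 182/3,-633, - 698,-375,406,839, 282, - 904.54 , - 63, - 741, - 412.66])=[-976.09,  -  904.54, - 876, - 741,-698, - 633  , - 412.66, - 375,-147,-63, - 182/3,  -  51, 402/7,282 , 406, 603, 839, 851 ]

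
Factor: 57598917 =3^1*19199639^1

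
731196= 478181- - 253015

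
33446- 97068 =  - 63622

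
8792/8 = 1099 = 1099.00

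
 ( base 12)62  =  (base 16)4a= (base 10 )74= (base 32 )2a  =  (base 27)2k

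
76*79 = 6004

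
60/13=4+8/13 = 4.62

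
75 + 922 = 997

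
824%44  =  32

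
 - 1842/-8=230 + 1/4=230.25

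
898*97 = 87106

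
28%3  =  1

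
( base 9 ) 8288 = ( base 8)13672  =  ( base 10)6074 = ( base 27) 88Q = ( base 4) 1132322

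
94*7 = 658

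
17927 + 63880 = 81807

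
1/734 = 1/734 = 0.00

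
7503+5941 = 13444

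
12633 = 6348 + 6285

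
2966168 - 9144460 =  - 6178292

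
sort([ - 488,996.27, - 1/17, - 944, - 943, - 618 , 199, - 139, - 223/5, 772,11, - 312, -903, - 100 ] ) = [  -  944, - 943, - 903,-618, - 488 , - 312,  -  139, - 100, - 223/5, - 1/17, 11  ,  199, 772, 996.27]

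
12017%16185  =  12017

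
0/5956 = 0 = 0.00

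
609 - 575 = 34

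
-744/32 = - 93/4 =-23.25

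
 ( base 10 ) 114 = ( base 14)82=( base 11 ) a4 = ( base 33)3F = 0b1110010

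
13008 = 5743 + 7265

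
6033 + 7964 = 13997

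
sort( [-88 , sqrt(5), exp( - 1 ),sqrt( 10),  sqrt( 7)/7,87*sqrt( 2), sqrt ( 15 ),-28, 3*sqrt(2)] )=[-88,-28,exp(-1),sqrt(7)/7,  sqrt( 5), sqrt(10 ),sqrt(15 ) , 3*sqrt(2),87*sqrt( 2 ) ]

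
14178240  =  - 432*(  -  32820 )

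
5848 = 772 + 5076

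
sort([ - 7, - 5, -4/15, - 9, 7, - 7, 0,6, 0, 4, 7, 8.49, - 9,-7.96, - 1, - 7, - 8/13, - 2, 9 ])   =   [-9,  -  9,-7.96 , - 7, - 7, - 7, - 5,-2, - 1, - 8/13,-4/15,0, 0,4, 6, 7, 7, 8.49, 9]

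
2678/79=33 + 71/79 = 33.90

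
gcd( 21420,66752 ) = 28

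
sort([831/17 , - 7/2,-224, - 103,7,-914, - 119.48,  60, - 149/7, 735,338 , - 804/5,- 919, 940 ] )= [ - 919,-914 , - 224, - 804/5, - 119.48 , - 103, - 149/7, - 7/2, 7,831/17, 60, 338,735,940 ] 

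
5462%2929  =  2533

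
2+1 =3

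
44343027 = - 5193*( - 8539)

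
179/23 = 7 + 18/23 = 7.78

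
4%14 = 4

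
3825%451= 217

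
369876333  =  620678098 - 250801765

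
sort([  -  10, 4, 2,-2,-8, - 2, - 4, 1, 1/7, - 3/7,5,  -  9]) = [ - 10,- 9,  -  8, - 4 ,-2,-2 , - 3/7, 1/7,1, 2, 4, 5 ]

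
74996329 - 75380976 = -384647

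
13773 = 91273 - 77500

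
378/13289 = 378/13289 = 0.03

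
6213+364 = 6577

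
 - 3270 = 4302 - 7572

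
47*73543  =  3456521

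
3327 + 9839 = 13166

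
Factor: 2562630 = 2^1 * 3^1 * 5^1*7^1 * 12203^1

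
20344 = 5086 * 4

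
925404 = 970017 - 44613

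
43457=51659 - 8202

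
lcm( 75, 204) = 5100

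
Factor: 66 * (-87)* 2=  - 2^2 * 3^2*11^1*29^1 = -11484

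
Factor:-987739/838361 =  - 29^( - 1)*28909^(  -  1 ) *987739^1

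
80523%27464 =25595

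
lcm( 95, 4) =380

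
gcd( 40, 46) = 2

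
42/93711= 14/31237 = 0.00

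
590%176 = 62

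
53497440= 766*69840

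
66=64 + 2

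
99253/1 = 99253 =99253.00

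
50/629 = 50/629 = 0.08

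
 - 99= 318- 417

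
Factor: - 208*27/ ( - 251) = 5616/251 = 2^4*3^3*13^1* 251^( - 1)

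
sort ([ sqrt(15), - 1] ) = [-1 , sqrt(15 )] 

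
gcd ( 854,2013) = 61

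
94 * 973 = 91462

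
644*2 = 1288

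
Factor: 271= 271^1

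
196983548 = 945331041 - 748347493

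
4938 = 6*823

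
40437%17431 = 5575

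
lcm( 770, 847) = 8470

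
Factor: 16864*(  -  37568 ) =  - 633546752 =-2^11*17^1 *31^1*587^1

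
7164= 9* 796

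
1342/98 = 13 + 34/49 = 13.69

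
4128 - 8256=- 4128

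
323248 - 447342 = -124094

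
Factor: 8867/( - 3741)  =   - 3^(  -  1)*29^(-1)*43^( - 1)*8867^1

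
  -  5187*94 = -487578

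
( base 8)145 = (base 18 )5b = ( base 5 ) 401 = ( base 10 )101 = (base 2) 1100101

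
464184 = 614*756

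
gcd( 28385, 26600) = 35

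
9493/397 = 9493/397= 23.91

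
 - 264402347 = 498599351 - 763001698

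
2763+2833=5596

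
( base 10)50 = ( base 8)62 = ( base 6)122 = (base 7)101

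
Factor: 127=127^1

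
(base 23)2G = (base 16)3E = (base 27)28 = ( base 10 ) 62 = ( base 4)332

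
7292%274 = 168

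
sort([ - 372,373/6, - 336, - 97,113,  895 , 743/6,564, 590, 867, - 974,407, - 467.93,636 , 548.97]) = [-974, - 467.93 , - 372, - 336, - 97,373/6,  113,743/6,407, 548.97,564,590, 636,867 , 895]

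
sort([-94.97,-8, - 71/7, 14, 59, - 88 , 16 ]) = [ - 94.97,  -  88, - 71/7,  -  8, 14 , 16, 59] 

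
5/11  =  5/11 = 0.45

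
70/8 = 35/4 = 8.75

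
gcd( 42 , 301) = 7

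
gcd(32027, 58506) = 1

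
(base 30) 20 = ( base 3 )2020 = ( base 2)111100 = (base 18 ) 36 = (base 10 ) 60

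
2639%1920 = 719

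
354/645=118/215 = 0.55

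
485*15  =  7275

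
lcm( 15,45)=45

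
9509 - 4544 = 4965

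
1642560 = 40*41064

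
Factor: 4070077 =11^2*33637^1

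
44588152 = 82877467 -38289315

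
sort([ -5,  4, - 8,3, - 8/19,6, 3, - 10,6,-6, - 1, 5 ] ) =[ -10, - 8, - 6, - 5, - 1,  -  8/19, 3, 3,4, 5,6,6 ]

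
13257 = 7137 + 6120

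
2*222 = 444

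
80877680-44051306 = 36826374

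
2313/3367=2313/3367= 0.69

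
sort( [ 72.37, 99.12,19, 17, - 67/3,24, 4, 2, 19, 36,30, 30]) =[ - 67/3,2,4,17 , 19, 19, 24, 30,30, 36,72.37,99.12]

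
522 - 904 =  - 382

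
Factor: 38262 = 2^1* 3^1*7^1*911^1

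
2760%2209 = 551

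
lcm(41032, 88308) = 4062168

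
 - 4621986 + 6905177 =2283191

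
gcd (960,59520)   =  960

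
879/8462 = 879/8462 = 0.10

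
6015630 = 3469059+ 2546571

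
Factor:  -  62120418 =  - 2^1*3^1 * 10353403^1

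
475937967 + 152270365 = 628208332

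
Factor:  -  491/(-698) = 2^( - 1 )*349^(-1)*491^1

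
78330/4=39165/2 = 19582.50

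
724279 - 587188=137091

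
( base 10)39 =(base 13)30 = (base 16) 27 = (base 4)213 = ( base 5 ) 124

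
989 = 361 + 628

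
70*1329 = 93030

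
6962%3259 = 444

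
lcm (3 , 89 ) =267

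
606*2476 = 1500456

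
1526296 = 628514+897782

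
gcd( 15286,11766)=2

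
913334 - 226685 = 686649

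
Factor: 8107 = 11^2*67^1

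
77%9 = 5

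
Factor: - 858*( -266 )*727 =2^2 * 3^1*7^1*11^1 *13^1*19^1  *727^1 = 165921756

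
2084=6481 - 4397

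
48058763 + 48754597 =96813360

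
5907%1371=423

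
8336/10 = 4168/5 = 833.60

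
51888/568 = 91  +  25/71  =  91.35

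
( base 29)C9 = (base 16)165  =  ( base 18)11F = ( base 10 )357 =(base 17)140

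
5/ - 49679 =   -  1+49674/49679 = -0.00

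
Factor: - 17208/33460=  - 18/35=-2^1*3^2*5^( - 1)*7^( - 1 ) 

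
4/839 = 4/839 = 0.00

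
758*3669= 2781102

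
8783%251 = 249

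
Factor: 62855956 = 2^2*103^1 * 152563^1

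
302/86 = 151/43 = 3.51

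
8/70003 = 8/70003 = 0.00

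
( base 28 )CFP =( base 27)ddp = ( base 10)9853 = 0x267D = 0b10011001111101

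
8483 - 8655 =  - 172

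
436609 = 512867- 76258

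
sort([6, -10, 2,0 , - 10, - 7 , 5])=[- 10 , - 10, - 7 , 0,2 , 5,6 ]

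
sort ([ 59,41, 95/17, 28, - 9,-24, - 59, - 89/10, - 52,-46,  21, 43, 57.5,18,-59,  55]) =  [ - 59, - 59,  -  52, - 46 , - 24, - 9, - 89/10, 95/17,18, 21,28,41,43, 55, 57.5,  59] 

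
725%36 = 5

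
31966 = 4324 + 27642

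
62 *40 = 2480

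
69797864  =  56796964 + 13000900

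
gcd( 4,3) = 1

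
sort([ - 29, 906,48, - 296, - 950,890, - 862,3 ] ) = [-950, -862, - 296, - 29,3,48,890,906]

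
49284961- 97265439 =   -  47980478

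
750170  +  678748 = 1428918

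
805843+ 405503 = 1211346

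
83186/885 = 83186/885= 94.00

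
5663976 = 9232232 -3568256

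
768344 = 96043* 8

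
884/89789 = 884/89789 = 0.01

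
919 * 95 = 87305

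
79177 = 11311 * 7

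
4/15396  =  1/3849 =0.00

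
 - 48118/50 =-963  +  16/25 = - 962.36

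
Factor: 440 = 2^3 * 5^1 *11^1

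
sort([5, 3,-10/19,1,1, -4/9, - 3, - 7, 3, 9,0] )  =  [ - 7, - 3, - 10/19, - 4/9,  0 , 1, 1,3, 3,5,9]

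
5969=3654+2315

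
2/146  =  1/73 = 0.01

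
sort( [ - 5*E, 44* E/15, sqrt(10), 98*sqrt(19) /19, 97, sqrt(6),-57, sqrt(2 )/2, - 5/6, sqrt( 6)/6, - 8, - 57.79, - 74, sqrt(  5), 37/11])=[ - 74, - 57.79,-57,- 5*E,-8, - 5/6,sqrt( 6) /6,sqrt ( 2) /2,  sqrt( 5), sqrt( 6),sqrt (10), 37/11, 44*E/15,98*sqrt(19 )/19, 97]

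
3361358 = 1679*2002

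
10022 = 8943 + 1079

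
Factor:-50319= -3^2 * 5591^1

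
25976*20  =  519520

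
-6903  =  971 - 7874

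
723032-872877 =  -149845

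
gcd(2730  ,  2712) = 6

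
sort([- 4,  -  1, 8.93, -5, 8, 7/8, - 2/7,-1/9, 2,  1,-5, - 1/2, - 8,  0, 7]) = [ - 8, - 5, - 5,-4, - 1,-1/2, -2/7, - 1/9,0,  7/8, 1,2,7,  8,8.93 ] 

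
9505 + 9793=19298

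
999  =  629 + 370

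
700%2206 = 700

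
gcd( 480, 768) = 96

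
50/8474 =25/4237 =0.01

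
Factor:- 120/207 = -2^3 * 3^ ( - 1)*5^1 * 23^(-1)  =  - 40/69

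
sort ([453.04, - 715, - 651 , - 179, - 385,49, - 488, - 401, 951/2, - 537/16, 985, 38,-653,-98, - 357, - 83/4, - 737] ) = [ - 737 , - 715,-653,-651,  -  488, - 401, - 385,  -  357, - 179, - 98, - 537/16, - 83/4,38,49,453.04,951/2, 985]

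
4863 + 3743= 8606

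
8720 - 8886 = - 166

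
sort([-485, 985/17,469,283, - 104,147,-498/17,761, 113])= [-485,-104, - 498/17, 985/17,113,147 , 283, 469,761]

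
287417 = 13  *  22109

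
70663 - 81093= -10430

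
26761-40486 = -13725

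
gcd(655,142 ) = 1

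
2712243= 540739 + 2171504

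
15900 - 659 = 15241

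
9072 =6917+2155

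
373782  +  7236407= 7610189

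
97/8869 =97/8869 = 0.01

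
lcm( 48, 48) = 48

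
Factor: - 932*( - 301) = 2^2*7^1*43^1*233^1 = 280532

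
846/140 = 423/70 = 6.04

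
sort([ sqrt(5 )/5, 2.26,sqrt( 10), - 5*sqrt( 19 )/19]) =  [ - 5*sqrt( 19 ) /19, sqrt (5)/5,2.26,sqrt( 10)]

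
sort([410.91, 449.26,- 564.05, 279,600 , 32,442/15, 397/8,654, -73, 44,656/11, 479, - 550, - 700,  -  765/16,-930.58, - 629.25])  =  [  -  930.58, - 700 ,  -  629.25, - 564.05,-550,  -  73, - 765/16,442/15, 32, 44, 397/8, 656/11,  279,  410.91, 449.26, 479,600 , 654]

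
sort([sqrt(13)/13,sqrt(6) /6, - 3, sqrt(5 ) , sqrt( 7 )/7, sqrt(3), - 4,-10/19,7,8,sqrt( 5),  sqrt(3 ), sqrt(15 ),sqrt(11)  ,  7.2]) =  [-4 ,-3,  -  10/19 , sqrt( 13 ) /13, sqrt( 7)/7,sqrt( 6)/6, sqrt( 3 ), sqrt( 3), sqrt(5 )  ,  sqrt( 5), sqrt( 11),sqrt( 15), 7,7.2,8] 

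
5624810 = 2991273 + 2633537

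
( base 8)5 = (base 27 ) 5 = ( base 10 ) 5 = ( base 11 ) 5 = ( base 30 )5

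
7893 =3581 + 4312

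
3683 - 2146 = 1537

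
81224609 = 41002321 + 40222288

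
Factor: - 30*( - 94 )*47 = 132540 = 2^2*3^1*5^1 * 47^2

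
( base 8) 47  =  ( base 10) 39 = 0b100111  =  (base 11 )36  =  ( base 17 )25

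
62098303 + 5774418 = 67872721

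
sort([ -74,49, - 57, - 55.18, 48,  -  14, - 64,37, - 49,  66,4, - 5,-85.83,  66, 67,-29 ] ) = [-85.83, - 74 , - 64, - 57, - 55.18, - 49 , - 29, - 14 , - 5, 4,  37, 48,  49,66,66, 67]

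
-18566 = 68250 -86816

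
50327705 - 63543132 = -13215427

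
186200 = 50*3724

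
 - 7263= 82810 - 90073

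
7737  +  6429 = 14166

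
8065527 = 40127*201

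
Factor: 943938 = 2^1*3^2*229^2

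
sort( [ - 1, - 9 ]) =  [ - 9, - 1 ] 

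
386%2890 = 386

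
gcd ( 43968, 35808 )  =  96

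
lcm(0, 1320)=0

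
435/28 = 435/28=15.54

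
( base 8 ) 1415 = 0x30D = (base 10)781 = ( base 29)qr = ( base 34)MX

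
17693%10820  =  6873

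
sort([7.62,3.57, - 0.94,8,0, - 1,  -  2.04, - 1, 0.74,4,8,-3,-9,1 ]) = [ - 9 ,-3,-2.04,  -  1,-1, - 0.94,0,0.74, 1,3.57,  4, 7.62 , 8, 8 ]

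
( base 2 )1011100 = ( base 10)92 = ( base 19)4g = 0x5C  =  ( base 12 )78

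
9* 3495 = 31455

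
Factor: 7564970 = 2^1*5^1*7^1*67^1*1613^1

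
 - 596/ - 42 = 14+4/21 = 14.19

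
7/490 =1/70 = 0.01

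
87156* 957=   83408292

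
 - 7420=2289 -9709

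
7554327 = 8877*851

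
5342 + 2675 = 8017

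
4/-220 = -1/55 = - 0.02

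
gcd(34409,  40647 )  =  1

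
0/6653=0= 0.00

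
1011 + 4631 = 5642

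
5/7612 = 5/7612=0.00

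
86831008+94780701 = 181611709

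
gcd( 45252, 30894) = 6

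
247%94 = 59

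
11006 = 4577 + 6429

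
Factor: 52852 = 2^2*73^1*181^1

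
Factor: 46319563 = 137^1*557^1*607^1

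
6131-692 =5439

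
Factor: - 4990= - 2^1*5^1*499^1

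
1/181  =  1/181 = 0.01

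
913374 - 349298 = 564076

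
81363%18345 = 7983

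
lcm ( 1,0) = 0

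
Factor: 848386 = 2^1 * 7^2*11^1 * 787^1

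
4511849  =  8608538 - 4096689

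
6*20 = 120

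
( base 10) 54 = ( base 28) 1Q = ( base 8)66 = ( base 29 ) 1P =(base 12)46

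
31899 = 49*651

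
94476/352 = 268+35/88 = 268.40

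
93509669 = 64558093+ 28951576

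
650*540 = 351000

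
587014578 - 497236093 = 89778485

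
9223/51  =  9223/51 = 180.84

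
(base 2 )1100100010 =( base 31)pr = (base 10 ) 802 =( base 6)3414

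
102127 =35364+66763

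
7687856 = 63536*121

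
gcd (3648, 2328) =24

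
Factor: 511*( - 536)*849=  - 2^3*3^1*7^1*67^1*73^1*283^1  =  - 232537704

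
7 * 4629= 32403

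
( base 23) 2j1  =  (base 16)5D8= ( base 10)1496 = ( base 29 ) 1MH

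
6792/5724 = 1 + 89/477 = 1.19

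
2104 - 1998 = 106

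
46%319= 46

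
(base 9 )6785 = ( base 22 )a82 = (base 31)56r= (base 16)139A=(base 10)5018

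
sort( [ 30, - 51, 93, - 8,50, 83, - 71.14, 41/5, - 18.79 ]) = [ - 71.14, - 51, - 18.79, - 8, 41/5,30, 50,83,93 ] 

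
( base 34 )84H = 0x24b9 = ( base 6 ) 111305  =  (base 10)9401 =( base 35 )7nl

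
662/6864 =331/3432 = 0.10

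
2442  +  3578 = 6020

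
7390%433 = 29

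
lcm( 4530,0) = 0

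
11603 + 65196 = 76799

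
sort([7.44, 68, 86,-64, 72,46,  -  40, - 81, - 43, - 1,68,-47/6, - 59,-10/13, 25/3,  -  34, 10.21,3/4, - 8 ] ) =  [ - 81,- 64, - 59, - 43, - 40, - 34,-8, - 47/6, - 1, - 10/13,3/4,7.44,25/3,10.21,46,68, 68,72, 86] 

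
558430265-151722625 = 406707640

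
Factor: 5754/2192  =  21/8 = 2^( - 3)*3^1*7^1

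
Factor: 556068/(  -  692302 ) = -2^1*3^1*13^( - 1 )*149^1 * 311^1*26627^( - 1) = - 278034/346151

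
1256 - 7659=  - 6403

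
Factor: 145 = 5^1 * 29^1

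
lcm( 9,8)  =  72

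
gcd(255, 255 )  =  255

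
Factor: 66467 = 66467^1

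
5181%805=351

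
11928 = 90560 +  - 78632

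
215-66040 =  - 65825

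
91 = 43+48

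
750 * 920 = 690000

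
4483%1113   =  31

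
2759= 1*2759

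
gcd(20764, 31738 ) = 2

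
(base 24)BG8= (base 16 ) 1A48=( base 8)15110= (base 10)6728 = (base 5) 203403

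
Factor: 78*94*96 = 2^7*3^2 * 13^1 * 47^1 = 703872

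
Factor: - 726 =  - 2^1 * 3^1*11^2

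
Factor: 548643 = 3^1*199^1*919^1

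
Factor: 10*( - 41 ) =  - 410 =- 2^1 * 5^1*41^1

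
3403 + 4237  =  7640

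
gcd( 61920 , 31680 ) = 1440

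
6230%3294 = 2936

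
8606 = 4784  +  3822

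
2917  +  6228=9145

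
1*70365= 70365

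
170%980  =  170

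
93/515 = 93/515=0.18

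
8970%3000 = 2970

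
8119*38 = 308522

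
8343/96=86 + 29/32 = 86.91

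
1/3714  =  1/3714 = 0.00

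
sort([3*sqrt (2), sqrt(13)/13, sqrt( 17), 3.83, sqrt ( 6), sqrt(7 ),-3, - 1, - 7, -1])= [ - 7, - 3,-1,-1, sqrt(13) /13, sqrt (6 ), sqrt(7), 3.83, sqrt( 17),  3*sqrt( 2)]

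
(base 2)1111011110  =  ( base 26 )1c2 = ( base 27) 19i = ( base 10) 990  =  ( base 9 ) 1320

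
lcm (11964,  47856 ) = 47856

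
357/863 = 357/863 =0.41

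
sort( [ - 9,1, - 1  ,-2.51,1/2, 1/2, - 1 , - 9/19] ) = [ - 9 , - 2.51, - 1, - 1, - 9/19, 1/2, 1/2,1]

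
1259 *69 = 86871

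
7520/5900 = 376/295 = 1.27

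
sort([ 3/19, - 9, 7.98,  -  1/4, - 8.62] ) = [- 9, - 8.62, - 1/4, 3/19, 7.98] 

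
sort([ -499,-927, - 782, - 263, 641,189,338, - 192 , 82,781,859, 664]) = [ - 927, - 782,  -  499 , - 263, - 192 , 82,189, 338,641,664  ,  781 , 859]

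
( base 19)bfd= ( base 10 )4269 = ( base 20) AD9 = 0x10AD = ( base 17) ED2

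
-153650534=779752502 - 933403036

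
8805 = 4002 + 4803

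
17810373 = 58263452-40453079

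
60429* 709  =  42844161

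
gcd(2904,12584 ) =968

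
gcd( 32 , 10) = 2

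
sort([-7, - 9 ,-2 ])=[ - 9, - 7, - 2 ]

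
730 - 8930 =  - 8200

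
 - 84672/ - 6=14112/1 = 14112.00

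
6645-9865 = - 3220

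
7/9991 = 7/9991 = 0.00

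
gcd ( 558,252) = 18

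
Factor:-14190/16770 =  - 11/13 = - 11^1*13^( - 1 ) 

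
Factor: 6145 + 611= 6756 = 2^2*3^1*563^1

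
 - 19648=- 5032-14616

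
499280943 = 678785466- 179504523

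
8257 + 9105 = 17362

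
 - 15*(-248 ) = 3720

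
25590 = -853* (-30)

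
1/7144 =1/7144  =  0.00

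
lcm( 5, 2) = 10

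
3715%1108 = 391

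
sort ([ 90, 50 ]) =[ 50, 90 ]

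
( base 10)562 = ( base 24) NA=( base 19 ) 1AB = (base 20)182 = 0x232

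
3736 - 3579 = 157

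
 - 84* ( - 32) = 2688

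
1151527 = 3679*313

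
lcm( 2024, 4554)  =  18216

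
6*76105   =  456630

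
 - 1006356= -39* 25804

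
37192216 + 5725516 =42917732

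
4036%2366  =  1670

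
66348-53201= 13147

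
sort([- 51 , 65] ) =[ - 51,65 ] 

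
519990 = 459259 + 60731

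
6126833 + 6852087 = 12978920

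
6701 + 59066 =65767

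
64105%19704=4993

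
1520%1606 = 1520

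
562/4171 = 562/4171=0.13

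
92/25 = 3 + 17/25 = 3.68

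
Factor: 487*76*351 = 12991212 = 2^2*3^3*13^1 *19^1*487^1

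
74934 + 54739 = 129673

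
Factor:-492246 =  -2^1*3^2*23^1*29^1 * 41^1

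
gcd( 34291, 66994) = 1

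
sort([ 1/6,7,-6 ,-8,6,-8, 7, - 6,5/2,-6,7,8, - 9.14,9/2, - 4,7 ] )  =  [ - 9.14, - 8,-8,-6,-6,-6,-4, 1/6,5/2,9/2, 6, 7,7,7 , 7, 8 ]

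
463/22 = 463/22=21.05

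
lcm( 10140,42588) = 212940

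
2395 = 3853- 1458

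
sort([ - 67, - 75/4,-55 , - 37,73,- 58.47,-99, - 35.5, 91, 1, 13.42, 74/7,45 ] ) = [ - 99, - 67,-58.47 ,- 55, - 37, - 35.5, - 75/4, 1, 74/7 , 13.42,  45,73, 91]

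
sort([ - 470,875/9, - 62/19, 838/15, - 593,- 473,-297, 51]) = [ - 593, - 473, - 470, - 297, - 62/19, 51, 838/15,875/9 ] 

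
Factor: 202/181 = 2^1*101^1*181^ ( - 1)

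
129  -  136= -7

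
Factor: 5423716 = 2^2 * 1129^1 *1201^1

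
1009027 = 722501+286526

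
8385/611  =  645/47 = 13.72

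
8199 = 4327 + 3872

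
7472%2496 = 2480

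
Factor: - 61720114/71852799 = - 2^1*3^( - 1)*839^ ( - 1) * 28547^( - 1) * 30860057^1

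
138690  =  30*4623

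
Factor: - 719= - 719^1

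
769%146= 39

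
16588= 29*572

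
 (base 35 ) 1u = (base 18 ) 3b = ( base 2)1000001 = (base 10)65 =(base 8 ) 101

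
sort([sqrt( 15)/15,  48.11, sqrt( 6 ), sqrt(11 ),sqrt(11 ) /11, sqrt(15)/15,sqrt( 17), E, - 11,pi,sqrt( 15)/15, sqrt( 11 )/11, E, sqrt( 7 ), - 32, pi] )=[ - 32,- 11, sqrt(15 )/15,sqrt ( 15 ) /15, sqrt(15 )/15, sqrt( 11 )/11, sqrt(  11 )/11,  sqrt( 6),  sqrt(7 ), E, E,pi , pi, sqrt(11 ),sqrt( 17),48.11]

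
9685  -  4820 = 4865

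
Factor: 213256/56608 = 437/116 = 2^( -2) * 19^1 *23^1 *29^( - 1 ) 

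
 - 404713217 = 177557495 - 582270712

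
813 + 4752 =5565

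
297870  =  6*49645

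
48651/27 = 16217/9 = 1801.89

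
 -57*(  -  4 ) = 228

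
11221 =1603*7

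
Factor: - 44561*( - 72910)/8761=2^1*5^1*11^1* 23^1*317^1*4051^1*8761^ ( - 1) =3248942510/8761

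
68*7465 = 507620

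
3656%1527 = 602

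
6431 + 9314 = 15745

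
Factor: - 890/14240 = -1/16 = -2^( - 4 ) 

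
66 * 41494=2738604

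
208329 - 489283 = - 280954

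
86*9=774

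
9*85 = 765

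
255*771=196605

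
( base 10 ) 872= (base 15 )3d2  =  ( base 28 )134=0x368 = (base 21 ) 1KB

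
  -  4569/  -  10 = 4569/10 = 456.90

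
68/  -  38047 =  - 68/38047 = - 0.00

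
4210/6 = 701 + 2/3 = 701.67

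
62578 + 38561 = 101139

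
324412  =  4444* 73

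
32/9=32/9 = 3.56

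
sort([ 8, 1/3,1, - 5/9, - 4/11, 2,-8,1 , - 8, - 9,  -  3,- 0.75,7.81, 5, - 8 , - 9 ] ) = [ - 9,-9,- 8 , - 8, - 8, - 3, - 0.75, - 5/9 , - 4/11,1/3,1 , 1,2, 5, 7.81, 8]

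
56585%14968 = 11681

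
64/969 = 64/969 = 0.07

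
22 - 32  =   - 10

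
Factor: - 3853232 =-2^4*73^1*3299^1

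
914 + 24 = 938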